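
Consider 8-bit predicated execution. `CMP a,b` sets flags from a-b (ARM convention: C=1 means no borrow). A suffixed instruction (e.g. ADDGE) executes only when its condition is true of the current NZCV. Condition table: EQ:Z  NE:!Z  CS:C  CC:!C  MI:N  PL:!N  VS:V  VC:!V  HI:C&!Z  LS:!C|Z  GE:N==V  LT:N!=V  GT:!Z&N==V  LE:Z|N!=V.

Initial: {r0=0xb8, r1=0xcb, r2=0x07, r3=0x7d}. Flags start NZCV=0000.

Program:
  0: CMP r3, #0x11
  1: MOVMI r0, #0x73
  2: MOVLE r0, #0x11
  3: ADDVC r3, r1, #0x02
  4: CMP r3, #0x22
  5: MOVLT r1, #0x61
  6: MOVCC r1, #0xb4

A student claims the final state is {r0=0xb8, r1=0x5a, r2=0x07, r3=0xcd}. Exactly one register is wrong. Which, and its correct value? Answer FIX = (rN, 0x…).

[0] flags=0010 → (cmp)
[1] flags=0010 MI?F → skip
[2] flags=0010 LE?F → skip
[3] flags=0010 VC?T → r3=0xcd
[4] flags=1010 → (cmp)
[5] flags=1010 LT?T → r1=0x61
[6] flags=1010 CC?F → skip

FIX = (r1, 0x61)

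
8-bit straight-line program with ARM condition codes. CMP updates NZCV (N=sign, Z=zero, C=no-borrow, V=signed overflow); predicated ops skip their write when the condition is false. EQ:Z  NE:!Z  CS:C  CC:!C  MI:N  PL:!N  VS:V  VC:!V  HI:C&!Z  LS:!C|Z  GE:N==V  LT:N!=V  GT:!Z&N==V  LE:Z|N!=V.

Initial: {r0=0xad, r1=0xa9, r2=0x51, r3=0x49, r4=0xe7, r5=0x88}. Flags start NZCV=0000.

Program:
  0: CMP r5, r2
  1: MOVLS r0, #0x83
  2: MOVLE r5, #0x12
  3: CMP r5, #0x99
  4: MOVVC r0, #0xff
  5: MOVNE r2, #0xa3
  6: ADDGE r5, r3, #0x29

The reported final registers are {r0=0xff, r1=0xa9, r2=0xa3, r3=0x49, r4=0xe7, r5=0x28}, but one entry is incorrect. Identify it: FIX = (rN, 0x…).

FIX = (r5, 0x72)

0: ✓ CMP  NZCV=0011
1: · MOVLS
2: ✓ MOVLE  r5←0x12
3: ✓ CMP  NZCV=0000
4: ✓ MOVVC  r0←0xff
5: ✓ MOVNE  r2←0xa3
6: ✓ ADDGE  r5←0x72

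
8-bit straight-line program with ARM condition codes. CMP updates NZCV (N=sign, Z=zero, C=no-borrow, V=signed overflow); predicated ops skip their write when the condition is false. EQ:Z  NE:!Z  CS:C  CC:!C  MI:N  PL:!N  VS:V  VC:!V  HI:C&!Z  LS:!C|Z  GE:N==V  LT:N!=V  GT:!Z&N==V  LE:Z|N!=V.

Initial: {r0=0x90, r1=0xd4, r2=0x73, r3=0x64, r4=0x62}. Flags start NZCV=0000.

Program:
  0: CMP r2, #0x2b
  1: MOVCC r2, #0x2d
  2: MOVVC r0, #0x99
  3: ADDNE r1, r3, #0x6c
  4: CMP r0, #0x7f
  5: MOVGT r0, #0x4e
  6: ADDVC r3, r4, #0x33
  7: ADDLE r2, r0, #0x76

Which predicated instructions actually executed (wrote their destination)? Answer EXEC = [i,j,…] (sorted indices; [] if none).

0: ✓ CMP  NZCV=0010
1: · MOVCC
2: ✓ MOVVC  r0←0x99
3: ✓ ADDNE  r1←0xd0
4: ✓ CMP  NZCV=0011
5: · MOVGT
6: · ADDVC
7: ✓ ADDLE  r2←0x0f

EXEC = [2,3,7]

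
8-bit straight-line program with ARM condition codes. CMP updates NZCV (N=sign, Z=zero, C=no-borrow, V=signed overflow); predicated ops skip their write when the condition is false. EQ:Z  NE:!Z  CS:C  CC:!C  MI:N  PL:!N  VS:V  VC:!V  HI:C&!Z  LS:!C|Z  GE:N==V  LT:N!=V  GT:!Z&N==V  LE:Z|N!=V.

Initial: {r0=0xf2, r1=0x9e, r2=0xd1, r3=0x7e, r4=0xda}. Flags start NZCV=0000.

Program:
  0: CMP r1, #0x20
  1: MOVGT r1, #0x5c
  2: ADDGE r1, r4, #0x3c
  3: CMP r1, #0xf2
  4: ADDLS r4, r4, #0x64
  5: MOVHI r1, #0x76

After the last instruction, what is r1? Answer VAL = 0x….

[0] flags=0011 → (cmp)
[1] flags=0011 GT?F → skip
[2] flags=0011 GE?F → skip
[3] flags=1000 → (cmp)
[4] flags=1000 LS?T → r4=0x3e
[5] flags=1000 HI?F → skip

VAL = 0x9e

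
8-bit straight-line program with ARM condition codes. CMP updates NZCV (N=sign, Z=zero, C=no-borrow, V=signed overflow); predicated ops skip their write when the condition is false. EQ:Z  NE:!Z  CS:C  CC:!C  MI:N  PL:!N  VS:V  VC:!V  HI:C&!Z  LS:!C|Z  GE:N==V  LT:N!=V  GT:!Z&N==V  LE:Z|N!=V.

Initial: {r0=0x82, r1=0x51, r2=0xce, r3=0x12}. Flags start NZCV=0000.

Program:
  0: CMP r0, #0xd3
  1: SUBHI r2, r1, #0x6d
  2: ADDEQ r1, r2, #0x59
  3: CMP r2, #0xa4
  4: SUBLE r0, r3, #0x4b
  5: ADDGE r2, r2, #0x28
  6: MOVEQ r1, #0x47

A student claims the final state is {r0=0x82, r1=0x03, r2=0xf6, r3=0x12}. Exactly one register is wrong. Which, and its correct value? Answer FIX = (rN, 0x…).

FIX = (r1, 0x51)

0: ✓ CMP  NZCV=1000
1: · SUBHI
2: · ADDEQ
3: ✓ CMP  NZCV=0010
4: · SUBLE
5: ✓ ADDGE  r2←0xf6
6: · MOVEQ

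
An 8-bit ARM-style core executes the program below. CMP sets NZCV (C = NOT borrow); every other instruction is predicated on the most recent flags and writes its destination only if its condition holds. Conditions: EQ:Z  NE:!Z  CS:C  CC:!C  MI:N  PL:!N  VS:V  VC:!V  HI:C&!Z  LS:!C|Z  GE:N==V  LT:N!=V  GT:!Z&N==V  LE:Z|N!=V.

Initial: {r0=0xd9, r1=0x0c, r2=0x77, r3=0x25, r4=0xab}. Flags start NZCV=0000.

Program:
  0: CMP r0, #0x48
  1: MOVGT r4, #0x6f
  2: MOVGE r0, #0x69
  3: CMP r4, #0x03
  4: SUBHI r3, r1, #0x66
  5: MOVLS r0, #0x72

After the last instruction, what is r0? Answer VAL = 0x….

VAL = 0xd9

[0] flags=1010 → (cmp)
[1] flags=1010 GT?F → skip
[2] flags=1010 GE?F → skip
[3] flags=1010 → (cmp)
[4] flags=1010 HI?T → r3=0xa6
[5] flags=1010 LS?F → skip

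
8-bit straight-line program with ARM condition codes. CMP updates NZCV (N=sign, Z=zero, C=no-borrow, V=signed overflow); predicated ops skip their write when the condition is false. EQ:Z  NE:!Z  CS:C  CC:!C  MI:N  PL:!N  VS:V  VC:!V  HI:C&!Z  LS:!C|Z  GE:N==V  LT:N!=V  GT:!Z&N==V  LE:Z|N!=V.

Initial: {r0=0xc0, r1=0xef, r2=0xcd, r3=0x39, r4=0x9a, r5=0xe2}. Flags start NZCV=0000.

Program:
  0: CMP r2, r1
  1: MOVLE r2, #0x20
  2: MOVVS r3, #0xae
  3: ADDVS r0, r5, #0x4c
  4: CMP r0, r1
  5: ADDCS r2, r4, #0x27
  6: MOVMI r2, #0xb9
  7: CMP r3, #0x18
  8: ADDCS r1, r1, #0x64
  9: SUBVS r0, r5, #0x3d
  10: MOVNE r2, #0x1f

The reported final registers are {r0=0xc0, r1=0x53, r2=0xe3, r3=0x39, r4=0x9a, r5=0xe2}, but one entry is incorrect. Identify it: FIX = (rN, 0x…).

FIX = (r2, 0x1f)

[0] flags=1000 → (cmp)
[1] flags=1000 LE?T → r2=0x20
[2] flags=1000 VS?F → skip
[3] flags=1000 VS?F → skip
[4] flags=1000 → (cmp)
[5] flags=1000 CS?F → skip
[6] flags=1000 MI?T → r2=0xb9
[7] flags=0010 → (cmp)
[8] flags=0010 CS?T → r1=0x53
[9] flags=0010 VS?F → skip
[10] flags=0010 NE?T → r2=0x1f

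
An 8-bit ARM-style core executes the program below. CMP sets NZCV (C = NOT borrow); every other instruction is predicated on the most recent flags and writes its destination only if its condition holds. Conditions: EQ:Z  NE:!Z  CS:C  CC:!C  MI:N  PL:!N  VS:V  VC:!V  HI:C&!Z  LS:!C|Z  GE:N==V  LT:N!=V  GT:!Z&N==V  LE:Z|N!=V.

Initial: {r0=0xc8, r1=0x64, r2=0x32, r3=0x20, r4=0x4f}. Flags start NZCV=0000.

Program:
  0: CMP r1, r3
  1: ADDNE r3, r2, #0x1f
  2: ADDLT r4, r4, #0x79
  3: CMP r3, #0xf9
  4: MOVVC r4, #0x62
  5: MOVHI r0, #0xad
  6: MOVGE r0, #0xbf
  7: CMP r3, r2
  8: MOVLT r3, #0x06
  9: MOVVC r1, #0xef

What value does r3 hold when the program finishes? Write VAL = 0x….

[0] flags=0010 → (cmp)
[1] flags=0010 NE?T → r3=0x51
[2] flags=0010 LT?F → skip
[3] flags=0000 → (cmp)
[4] flags=0000 VC?T → r4=0x62
[5] flags=0000 HI?F → skip
[6] flags=0000 GE?T → r0=0xbf
[7] flags=0010 → (cmp)
[8] flags=0010 LT?F → skip
[9] flags=0010 VC?T → r1=0xef

VAL = 0x51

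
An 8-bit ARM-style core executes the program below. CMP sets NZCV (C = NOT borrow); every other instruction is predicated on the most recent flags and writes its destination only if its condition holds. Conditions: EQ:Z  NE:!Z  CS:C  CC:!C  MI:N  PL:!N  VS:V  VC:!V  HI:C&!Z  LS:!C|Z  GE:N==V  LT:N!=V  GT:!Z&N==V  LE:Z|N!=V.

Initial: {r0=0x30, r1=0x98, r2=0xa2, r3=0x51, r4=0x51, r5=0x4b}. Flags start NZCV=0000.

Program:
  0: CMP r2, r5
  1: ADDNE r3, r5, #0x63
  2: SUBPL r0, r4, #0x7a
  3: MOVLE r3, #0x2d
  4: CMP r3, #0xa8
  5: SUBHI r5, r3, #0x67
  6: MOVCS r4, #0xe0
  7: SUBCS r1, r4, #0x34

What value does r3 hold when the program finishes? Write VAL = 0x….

VAL = 0x2d

[0] flags=0011 → (cmp)
[1] flags=0011 NE?T → r3=0xae
[2] flags=0011 PL?T → r0=0xd7
[3] flags=0011 LE?T → r3=0x2d
[4] flags=1001 → (cmp)
[5] flags=1001 HI?F → skip
[6] flags=1001 CS?F → skip
[7] flags=1001 CS?F → skip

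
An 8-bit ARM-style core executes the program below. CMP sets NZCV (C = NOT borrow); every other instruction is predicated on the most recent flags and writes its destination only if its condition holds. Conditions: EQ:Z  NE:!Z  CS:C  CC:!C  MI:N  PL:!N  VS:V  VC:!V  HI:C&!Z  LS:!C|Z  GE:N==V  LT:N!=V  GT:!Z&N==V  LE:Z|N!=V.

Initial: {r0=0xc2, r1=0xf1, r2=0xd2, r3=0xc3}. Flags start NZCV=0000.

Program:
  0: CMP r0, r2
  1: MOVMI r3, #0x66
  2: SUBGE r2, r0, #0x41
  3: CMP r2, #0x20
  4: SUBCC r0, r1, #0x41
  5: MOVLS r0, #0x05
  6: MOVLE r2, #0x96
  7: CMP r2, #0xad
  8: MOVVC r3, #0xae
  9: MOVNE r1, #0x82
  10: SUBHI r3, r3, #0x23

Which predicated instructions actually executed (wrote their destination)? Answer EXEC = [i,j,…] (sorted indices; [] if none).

EXEC = [1,6,8,9]

0: ✓ CMP  NZCV=1000
1: ✓ MOVMI  r3←0x66
2: · SUBGE
3: ✓ CMP  NZCV=1010
4: · SUBCC
5: · MOVLS
6: ✓ MOVLE  r2←0x96
7: ✓ CMP  NZCV=1000
8: ✓ MOVVC  r3←0xae
9: ✓ MOVNE  r1←0x82
10: · SUBHI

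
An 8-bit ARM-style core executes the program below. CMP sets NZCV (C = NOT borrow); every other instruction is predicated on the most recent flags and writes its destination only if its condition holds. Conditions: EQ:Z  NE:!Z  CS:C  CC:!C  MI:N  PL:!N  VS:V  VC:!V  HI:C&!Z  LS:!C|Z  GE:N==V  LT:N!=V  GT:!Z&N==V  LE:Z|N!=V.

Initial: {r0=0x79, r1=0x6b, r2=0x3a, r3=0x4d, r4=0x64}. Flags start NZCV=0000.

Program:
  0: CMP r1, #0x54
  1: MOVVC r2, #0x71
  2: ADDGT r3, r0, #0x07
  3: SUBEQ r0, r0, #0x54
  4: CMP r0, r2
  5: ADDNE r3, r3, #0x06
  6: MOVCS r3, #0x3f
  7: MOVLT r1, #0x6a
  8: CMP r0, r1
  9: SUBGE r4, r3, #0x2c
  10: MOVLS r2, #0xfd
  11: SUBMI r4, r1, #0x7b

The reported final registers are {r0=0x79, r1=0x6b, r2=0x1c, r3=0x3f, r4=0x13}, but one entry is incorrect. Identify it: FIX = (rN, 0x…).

FIX = (r2, 0x71)

[0] flags=0010 → (cmp)
[1] flags=0010 VC?T → r2=0x71
[2] flags=0010 GT?T → r3=0x80
[3] flags=0010 EQ?F → skip
[4] flags=0010 → (cmp)
[5] flags=0010 NE?T → r3=0x86
[6] flags=0010 CS?T → r3=0x3f
[7] flags=0010 LT?F → skip
[8] flags=0010 → (cmp)
[9] flags=0010 GE?T → r4=0x13
[10] flags=0010 LS?F → skip
[11] flags=0010 MI?F → skip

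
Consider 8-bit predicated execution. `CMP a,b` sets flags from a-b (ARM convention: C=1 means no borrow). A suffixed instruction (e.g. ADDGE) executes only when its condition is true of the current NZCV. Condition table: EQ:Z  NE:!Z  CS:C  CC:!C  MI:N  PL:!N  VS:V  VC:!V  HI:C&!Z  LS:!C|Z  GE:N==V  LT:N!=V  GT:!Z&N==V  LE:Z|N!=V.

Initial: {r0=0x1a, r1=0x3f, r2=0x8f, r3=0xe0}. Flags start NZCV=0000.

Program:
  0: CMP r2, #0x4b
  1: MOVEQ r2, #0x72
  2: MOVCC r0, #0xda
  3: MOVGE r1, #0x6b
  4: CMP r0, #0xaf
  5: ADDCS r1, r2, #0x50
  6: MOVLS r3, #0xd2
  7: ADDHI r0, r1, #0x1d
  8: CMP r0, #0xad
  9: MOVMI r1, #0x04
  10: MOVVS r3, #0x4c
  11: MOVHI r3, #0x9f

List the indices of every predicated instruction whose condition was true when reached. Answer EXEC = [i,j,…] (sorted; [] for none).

[0] flags=0011 → (cmp)
[1] flags=0011 EQ?F → skip
[2] flags=0011 CC?F → skip
[3] flags=0011 GE?F → skip
[4] flags=0000 → (cmp)
[5] flags=0000 CS?F → skip
[6] flags=0000 LS?T → r3=0xd2
[7] flags=0000 HI?F → skip
[8] flags=0000 → (cmp)
[9] flags=0000 MI?F → skip
[10] flags=0000 VS?F → skip
[11] flags=0000 HI?F → skip

EXEC = [6]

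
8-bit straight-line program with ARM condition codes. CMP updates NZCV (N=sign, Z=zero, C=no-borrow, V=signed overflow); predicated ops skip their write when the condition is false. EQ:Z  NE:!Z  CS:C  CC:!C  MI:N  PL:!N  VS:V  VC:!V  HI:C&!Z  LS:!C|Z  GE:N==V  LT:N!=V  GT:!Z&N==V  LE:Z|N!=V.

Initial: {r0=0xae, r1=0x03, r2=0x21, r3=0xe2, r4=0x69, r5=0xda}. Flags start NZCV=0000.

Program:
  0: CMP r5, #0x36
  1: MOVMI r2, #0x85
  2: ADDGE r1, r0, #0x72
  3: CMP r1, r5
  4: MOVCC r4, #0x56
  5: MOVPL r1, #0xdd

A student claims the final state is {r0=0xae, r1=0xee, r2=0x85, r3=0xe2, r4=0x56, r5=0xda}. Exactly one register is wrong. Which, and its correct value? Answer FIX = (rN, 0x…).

FIX = (r1, 0xdd)

[0] flags=1010 → (cmp)
[1] flags=1010 MI?T → r2=0x85
[2] flags=1010 GE?F → skip
[3] flags=0000 → (cmp)
[4] flags=0000 CC?T → r4=0x56
[5] flags=0000 PL?T → r1=0xdd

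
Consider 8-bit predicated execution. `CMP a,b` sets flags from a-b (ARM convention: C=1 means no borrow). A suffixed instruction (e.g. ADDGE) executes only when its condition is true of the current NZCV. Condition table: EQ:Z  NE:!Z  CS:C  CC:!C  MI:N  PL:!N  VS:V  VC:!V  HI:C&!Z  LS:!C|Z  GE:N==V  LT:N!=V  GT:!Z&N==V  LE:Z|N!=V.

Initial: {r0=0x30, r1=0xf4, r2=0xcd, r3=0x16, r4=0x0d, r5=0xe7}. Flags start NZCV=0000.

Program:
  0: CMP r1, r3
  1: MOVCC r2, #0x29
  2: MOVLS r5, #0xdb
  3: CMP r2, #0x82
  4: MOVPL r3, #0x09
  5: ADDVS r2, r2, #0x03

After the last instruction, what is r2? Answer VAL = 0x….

VAL = 0xcd

[0] flags=1010 → (cmp)
[1] flags=1010 CC?F → skip
[2] flags=1010 LS?F → skip
[3] flags=0010 → (cmp)
[4] flags=0010 PL?T → r3=0x09
[5] flags=0010 VS?F → skip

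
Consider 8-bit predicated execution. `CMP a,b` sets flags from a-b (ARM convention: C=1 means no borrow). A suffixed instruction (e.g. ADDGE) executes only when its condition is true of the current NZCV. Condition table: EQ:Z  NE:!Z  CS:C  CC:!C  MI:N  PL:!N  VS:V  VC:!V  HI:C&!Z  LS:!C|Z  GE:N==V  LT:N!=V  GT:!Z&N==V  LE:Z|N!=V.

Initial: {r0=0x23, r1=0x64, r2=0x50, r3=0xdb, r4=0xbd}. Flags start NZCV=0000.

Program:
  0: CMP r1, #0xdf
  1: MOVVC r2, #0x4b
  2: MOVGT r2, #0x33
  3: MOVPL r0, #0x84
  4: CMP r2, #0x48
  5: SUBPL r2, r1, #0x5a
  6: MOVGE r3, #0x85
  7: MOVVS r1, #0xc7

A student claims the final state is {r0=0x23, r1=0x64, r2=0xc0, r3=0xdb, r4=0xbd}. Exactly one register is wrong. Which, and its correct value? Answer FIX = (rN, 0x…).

FIX = (r2, 0x33)

0: ✓ CMP  NZCV=1001
1: · MOVVC
2: ✓ MOVGT  r2←0x33
3: · MOVPL
4: ✓ CMP  NZCV=1000
5: · SUBPL
6: · MOVGE
7: · MOVVS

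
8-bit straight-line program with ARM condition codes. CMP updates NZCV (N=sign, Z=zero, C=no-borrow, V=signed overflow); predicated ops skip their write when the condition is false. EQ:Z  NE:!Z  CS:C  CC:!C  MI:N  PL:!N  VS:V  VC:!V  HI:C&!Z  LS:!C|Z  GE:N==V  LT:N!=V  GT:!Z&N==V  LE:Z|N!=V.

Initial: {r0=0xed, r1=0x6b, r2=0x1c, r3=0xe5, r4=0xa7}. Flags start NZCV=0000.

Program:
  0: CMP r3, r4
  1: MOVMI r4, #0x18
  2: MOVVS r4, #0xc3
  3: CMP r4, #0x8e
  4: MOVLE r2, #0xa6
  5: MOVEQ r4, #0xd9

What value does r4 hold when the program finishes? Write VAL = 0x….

[0] flags=0010 → (cmp)
[1] flags=0010 MI?F → skip
[2] flags=0010 VS?F → skip
[3] flags=0010 → (cmp)
[4] flags=0010 LE?F → skip
[5] flags=0010 EQ?F → skip

VAL = 0xa7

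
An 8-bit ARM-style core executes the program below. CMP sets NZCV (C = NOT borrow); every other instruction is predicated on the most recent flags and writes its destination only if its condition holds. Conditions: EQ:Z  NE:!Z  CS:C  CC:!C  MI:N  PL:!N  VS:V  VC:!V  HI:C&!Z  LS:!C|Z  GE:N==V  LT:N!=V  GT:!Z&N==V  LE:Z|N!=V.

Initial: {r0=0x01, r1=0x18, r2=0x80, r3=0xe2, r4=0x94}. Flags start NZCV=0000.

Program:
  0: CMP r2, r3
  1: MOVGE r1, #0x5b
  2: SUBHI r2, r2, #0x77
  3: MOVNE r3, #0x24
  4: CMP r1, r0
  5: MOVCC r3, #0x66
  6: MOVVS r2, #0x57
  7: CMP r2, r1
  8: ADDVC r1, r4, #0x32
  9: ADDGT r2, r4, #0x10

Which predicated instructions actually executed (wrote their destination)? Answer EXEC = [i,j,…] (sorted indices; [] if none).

0: ✓ CMP  NZCV=1000
1: · MOVGE
2: · SUBHI
3: ✓ MOVNE  r3←0x24
4: ✓ CMP  NZCV=0010
5: · MOVCC
6: · MOVVS
7: ✓ CMP  NZCV=0011
8: · ADDVC
9: · ADDGT

EXEC = [3]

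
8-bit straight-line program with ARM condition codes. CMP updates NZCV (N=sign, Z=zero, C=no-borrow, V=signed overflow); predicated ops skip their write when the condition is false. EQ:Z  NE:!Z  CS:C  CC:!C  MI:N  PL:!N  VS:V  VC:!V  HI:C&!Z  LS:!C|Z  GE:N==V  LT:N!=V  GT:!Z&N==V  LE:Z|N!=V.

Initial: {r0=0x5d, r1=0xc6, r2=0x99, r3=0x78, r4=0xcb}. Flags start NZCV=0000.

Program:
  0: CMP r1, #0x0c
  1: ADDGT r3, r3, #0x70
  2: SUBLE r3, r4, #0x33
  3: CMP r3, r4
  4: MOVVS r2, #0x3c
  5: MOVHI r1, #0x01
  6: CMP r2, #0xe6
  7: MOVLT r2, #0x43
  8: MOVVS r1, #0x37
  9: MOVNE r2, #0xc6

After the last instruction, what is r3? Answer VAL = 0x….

VAL = 0x98

[0] flags=1010 → (cmp)
[1] flags=1010 GT?F → skip
[2] flags=1010 LE?T → r3=0x98
[3] flags=1000 → (cmp)
[4] flags=1000 VS?F → skip
[5] flags=1000 HI?F → skip
[6] flags=1000 → (cmp)
[7] flags=1000 LT?T → r2=0x43
[8] flags=1000 VS?F → skip
[9] flags=1000 NE?T → r2=0xc6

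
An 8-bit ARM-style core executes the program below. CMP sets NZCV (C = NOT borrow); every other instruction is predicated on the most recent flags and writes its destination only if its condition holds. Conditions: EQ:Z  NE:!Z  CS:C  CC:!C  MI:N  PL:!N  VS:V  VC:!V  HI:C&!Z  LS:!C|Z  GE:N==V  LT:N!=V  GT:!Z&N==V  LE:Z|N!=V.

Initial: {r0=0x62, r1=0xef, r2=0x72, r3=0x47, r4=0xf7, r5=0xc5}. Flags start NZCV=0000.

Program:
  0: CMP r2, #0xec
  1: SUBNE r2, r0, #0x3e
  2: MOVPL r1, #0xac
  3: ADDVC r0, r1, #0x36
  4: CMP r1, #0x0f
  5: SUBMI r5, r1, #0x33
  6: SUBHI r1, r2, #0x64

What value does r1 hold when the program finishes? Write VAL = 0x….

0: ✓ CMP  NZCV=1001
1: ✓ SUBNE  r2←0x24
2: · MOVPL
3: · ADDVC
4: ✓ CMP  NZCV=1010
5: ✓ SUBMI  r5←0xbc
6: ✓ SUBHI  r1←0xc0

VAL = 0xc0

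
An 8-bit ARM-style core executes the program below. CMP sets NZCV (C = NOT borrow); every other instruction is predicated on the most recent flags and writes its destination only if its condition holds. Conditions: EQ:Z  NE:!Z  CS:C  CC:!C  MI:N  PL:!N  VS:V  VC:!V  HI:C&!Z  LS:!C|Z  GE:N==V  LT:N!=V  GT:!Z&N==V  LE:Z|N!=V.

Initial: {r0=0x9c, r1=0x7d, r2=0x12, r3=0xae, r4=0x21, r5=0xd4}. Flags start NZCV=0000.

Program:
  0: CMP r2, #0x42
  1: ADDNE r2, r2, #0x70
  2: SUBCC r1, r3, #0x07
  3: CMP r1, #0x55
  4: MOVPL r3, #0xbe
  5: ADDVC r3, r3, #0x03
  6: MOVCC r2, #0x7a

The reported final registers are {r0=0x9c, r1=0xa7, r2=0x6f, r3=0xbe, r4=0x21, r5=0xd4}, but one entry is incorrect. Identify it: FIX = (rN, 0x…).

0: ✓ CMP  NZCV=1000
1: ✓ ADDNE  r2←0x82
2: ✓ SUBCC  r1←0xa7
3: ✓ CMP  NZCV=0011
4: ✓ MOVPL  r3←0xbe
5: · ADDVC
6: · MOVCC

FIX = (r2, 0x82)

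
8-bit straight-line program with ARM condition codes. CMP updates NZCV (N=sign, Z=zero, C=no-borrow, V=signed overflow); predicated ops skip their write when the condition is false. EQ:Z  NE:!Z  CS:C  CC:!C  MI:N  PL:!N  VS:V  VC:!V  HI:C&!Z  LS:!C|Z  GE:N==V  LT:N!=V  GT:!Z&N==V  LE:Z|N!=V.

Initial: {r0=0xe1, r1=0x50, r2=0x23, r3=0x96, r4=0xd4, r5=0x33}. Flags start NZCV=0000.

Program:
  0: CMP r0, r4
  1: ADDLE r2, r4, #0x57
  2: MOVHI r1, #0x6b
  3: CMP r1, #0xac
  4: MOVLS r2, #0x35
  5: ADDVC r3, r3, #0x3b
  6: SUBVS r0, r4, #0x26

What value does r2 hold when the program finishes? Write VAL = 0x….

0: ✓ CMP  NZCV=0010
1: · ADDLE
2: ✓ MOVHI  r1←0x6b
3: ✓ CMP  NZCV=1001
4: ✓ MOVLS  r2←0x35
5: · ADDVC
6: ✓ SUBVS  r0←0xae

VAL = 0x35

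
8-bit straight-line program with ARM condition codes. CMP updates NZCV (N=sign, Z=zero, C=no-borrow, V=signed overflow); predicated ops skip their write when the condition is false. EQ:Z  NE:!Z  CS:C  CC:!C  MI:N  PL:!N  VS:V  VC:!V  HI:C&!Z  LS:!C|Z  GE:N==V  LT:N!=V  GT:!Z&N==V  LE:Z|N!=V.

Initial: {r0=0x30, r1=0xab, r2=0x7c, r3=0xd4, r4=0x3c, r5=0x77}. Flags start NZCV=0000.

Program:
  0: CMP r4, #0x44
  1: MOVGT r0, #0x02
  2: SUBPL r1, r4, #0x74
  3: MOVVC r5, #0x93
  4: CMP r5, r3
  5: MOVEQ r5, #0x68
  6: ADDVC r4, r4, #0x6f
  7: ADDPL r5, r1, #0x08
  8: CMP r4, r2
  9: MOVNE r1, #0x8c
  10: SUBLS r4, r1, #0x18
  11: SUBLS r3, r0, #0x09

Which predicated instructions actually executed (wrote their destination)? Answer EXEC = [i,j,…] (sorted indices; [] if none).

[0] flags=1000 → (cmp)
[1] flags=1000 GT?F → skip
[2] flags=1000 PL?F → skip
[3] flags=1000 VC?T → r5=0x93
[4] flags=1000 → (cmp)
[5] flags=1000 EQ?F → skip
[6] flags=1000 VC?T → r4=0xab
[7] flags=1000 PL?F → skip
[8] flags=0011 → (cmp)
[9] flags=0011 NE?T → r1=0x8c
[10] flags=0011 LS?F → skip
[11] flags=0011 LS?F → skip

EXEC = [3,6,9]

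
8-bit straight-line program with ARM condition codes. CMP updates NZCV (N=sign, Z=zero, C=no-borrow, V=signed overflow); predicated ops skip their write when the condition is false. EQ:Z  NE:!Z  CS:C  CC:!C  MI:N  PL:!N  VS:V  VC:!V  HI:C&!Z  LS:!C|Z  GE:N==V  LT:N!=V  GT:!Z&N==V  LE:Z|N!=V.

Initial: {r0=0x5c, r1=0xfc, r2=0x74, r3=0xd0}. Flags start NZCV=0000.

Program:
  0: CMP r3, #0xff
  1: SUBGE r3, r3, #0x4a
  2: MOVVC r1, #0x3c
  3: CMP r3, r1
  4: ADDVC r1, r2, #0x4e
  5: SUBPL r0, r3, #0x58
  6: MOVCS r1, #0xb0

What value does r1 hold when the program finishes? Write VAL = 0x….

0: ✓ CMP  NZCV=1000
1: · SUBGE
2: ✓ MOVVC  r1←0x3c
3: ✓ CMP  NZCV=1010
4: ✓ ADDVC  r1←0xc2
5: · SUBPL
6: ✓ MOVCS  r1←0xb0

VAL = 0xb0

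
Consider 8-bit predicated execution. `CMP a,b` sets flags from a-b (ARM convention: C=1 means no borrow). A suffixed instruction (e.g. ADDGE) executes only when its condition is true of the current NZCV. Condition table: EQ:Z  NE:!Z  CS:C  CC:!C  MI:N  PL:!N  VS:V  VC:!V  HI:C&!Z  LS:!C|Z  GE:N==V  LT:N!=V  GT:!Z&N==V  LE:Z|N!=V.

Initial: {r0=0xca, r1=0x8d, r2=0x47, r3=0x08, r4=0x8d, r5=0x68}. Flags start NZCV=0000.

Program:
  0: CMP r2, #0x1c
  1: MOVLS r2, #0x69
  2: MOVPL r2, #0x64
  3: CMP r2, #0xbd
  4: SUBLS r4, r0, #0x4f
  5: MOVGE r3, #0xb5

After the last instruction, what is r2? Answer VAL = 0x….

VAL = 0x64

[0] flags=0010 → (cmp)
[1] flags=0010 LS?F → skip
[2] flags=0010 PL?T → r2=0x64
[3] flags=1001 → (cmp)
[4] flags=1001 LS?T → r4=0x7b
[5] flags=1001 GE?T → r3=0xb5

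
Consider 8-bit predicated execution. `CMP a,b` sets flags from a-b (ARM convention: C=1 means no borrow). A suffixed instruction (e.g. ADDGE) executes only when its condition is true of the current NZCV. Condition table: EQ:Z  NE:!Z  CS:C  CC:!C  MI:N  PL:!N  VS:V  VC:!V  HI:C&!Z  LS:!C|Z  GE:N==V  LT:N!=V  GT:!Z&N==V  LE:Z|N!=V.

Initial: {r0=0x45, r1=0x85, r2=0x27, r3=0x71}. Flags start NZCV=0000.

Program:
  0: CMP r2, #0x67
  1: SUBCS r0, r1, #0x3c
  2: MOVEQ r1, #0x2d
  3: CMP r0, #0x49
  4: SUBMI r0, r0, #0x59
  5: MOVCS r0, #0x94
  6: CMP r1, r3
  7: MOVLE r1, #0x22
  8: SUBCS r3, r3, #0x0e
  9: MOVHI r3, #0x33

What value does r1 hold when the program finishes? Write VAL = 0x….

[0] flags=1000 → (cmp)
[1] flags=1000 CS?F → skip
[2] flags=1000 EQ?F → skip
[3] flags=1000 → (cmp)
[4] flags=1000 MI?T → r0=0xec
[5] flags=1000 CS?F → skip
[6] flags=0011 → (cmp)
[7] flags=0011 LE?T → r1=0x22
[8] flags=0011 CS?T → r3=0x63
[9] flags=0011 HI?T → r3=0x33

VAL = 0x22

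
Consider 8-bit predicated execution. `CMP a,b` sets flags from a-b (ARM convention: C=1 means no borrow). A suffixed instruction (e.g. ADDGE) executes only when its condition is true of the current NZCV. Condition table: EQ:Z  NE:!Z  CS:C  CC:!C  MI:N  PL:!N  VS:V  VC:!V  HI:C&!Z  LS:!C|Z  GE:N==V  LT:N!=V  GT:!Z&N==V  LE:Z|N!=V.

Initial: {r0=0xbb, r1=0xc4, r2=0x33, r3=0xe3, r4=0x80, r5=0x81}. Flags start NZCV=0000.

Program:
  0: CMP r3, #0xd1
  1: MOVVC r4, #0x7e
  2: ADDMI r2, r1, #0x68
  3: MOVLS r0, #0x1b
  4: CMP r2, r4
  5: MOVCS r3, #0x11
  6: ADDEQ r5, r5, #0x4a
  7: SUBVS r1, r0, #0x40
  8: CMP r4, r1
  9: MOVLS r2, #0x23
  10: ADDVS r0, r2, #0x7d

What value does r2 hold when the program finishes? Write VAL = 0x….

VAL = 0x23

[0] flags=0010 → (cmp)
[1] flags=0010 VC?T → r4=0x7e
[2] flags=0010 MI?F → skip
[3] flags=0010 LS?F → skip
[4] flags=1000 → (cmp)
[5] flags=1000 CS?F → skip
[6] flags=1000 EQ?F → skip
[7] flags=1000 VS?F → skip
[8] flags=1001 → (cmp)
[9] flags=1001 LS?T → r2=0x23
[10] flags=1001 VS?T → r0=0xa0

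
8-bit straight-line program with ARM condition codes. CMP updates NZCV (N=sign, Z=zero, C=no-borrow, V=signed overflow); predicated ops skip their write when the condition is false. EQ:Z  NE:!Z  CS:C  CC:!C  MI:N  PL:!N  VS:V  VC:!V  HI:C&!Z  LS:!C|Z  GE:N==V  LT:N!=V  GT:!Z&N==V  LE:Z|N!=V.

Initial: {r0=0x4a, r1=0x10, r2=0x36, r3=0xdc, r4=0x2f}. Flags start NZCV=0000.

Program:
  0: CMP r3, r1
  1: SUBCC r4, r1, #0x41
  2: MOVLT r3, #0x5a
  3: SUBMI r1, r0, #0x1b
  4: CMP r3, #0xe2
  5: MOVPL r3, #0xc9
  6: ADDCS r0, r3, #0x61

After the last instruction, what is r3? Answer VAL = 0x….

0: ✓ CMP  NZCV=1010
1: · SUBCC
2: ✓ MOVLT  r3←0x5a
3: ✓ SUBMI  r1←0x2f
4: ✓ CMP  NZCV=0000
5: ✓ MOVPL  r3←0xc9
6: · ADDCS

VAL = 0xc9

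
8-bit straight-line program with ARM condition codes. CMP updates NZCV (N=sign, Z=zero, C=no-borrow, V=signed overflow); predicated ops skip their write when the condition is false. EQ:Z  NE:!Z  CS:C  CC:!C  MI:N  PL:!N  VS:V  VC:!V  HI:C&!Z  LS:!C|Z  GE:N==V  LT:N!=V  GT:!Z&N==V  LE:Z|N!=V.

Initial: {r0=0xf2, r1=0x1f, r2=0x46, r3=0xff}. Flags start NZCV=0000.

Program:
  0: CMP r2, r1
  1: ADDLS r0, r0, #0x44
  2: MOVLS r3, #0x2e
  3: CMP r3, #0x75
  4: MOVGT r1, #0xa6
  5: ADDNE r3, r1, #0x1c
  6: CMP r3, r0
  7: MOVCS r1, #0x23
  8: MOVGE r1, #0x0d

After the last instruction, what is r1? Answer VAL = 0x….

0: ✓ CMP  NZCV=0010
1: · ADDLS
2: · MOVLS
3: ✓ CMP  NZCV=1010
4: · MOVGT
5: ✓ ADDNE  r3←0x3b
6: ✓ CMP  NZCV=0000
7: · MOVCS
8: ✓ MOVGE  r1←0x0d

VAL = 0x0d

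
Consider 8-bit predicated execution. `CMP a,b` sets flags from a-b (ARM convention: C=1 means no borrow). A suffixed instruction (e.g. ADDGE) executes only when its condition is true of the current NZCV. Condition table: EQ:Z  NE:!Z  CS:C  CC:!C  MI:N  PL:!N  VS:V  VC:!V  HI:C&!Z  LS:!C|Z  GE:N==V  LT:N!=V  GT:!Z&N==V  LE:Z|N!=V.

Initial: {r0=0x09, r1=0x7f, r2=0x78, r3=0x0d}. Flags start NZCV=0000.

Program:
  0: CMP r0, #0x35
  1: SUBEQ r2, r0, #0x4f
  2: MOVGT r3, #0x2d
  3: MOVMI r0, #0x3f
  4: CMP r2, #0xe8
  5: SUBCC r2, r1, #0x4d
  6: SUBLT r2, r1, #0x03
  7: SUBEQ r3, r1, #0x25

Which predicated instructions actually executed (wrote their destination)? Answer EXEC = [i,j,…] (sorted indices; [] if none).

EXEC = [3,5]

[0] flags=1000 → (cmp)
[1] flags=1000 EQ?F → skip
[2] flags=1000 GT?F → skip
[3] flags=1000 MI?T → r0=0x3f
[4] flags=1001 → (cmp)
[5] flags=1001 CC?T → r2=0x32
[6] flags=1001 LT?F → skip
[7] flags=1001 EQ?F → skip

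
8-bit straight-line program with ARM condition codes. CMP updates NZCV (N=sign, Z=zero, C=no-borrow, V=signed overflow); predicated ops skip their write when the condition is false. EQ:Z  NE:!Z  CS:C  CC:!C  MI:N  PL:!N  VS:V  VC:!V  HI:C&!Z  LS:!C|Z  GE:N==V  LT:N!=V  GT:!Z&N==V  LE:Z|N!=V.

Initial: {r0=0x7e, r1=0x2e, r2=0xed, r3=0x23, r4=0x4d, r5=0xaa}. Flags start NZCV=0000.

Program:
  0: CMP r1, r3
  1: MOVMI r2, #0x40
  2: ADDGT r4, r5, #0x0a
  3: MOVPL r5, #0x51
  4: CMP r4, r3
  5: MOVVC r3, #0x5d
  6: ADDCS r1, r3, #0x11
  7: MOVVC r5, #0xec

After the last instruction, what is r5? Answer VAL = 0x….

[0] flags=0010 → (cmp)
[1] flags=0010 MI?F → skip
[2] flags=0010 GT?T → r4=0xb4
[3] flags=0010 PL?T → r5=0x51
[4] flags=1010 → (cmp)
[5] flags=1010 VC?T → r3=0x5d
[6] flags=1010 CS?T → r1=0x6e
[7] flags=1010 VC?T → r5=0xec

VAL = 0xec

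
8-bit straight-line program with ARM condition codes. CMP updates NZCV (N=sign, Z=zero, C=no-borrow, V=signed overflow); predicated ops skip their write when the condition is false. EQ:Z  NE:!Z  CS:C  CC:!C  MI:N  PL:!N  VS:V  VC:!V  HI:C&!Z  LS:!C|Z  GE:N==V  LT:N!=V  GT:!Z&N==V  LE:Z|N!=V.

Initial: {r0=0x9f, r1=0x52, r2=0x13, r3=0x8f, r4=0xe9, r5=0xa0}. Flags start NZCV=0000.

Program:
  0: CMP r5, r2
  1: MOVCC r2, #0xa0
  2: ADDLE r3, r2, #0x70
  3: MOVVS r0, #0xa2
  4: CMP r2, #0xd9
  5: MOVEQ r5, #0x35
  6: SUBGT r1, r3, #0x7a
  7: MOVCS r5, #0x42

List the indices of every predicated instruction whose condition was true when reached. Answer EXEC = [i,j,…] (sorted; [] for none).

[0] flags=1010 → (cmp)
[1] flags=1010 CC?F → skip
[2] flags=1010 LE?T → r3=0x83
[3] flags=1010 VS?F → skip
[4] flags=0000 → (cmp)
[5] flags=0000 EQ?F → skip
[6] flags=0000 GT?T → r1=0x09
[7] flags=0000 CS?F → skip

EXEC = [2,6]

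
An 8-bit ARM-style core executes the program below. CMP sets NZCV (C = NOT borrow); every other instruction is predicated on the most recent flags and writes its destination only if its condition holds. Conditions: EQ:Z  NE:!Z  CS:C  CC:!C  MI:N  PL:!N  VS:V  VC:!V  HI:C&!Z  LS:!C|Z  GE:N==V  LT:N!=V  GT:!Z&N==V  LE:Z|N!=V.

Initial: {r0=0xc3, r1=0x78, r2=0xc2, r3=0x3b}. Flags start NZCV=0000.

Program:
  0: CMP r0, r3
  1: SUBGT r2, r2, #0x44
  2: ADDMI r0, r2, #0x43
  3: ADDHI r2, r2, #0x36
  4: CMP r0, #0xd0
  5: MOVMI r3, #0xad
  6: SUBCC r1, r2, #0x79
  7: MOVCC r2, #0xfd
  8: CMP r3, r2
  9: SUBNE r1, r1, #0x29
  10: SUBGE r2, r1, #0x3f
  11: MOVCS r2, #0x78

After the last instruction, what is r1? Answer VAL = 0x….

[0] flags=1010 → (cmp)
[1] flags=1010 GT?F → skip
[2] flags=1010 MI?T → r0=0x05
[3] flags=1010 HI?T → r2=0xf8
[4] flags=0000 → (cmp)
[5] flags=0000 MI?F → skip
[6] flags=0000 CC?T → r1=0x7f
[7] flags=0000 CC?T → r2=0xfd
[8] flags=0000 → (cmp)
[9] flags=0000 NE?T → r1=0x56
[10] flags=0000 GE?T → r2=0x17
[11] flags=0000 CS?F → skip

VAL = 0x56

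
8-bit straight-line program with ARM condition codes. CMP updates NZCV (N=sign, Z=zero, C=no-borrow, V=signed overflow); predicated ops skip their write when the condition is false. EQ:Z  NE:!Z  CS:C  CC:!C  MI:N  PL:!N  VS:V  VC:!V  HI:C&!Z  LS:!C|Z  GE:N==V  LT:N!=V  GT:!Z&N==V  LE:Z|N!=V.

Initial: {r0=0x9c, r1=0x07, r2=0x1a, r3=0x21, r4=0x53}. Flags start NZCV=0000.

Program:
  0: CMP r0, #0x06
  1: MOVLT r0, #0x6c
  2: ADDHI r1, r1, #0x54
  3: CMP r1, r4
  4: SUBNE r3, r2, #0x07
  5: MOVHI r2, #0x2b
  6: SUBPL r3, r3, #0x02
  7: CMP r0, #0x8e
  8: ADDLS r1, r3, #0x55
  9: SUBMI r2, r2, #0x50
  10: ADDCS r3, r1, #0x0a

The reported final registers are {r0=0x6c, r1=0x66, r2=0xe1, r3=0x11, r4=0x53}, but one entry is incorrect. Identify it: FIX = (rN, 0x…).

0: ✓ CMP  NZCV=1010
1: ✓ MOVLT  r0←0x6c
2: ✓ ADDHI  r1←0x5b
3: ✓ CMP  NZCV=0010
4: ✓ SUBNE  r3←0x13
5: ✓ MOVHI  r2←0x2b
6: ✓ SUBPL  r3←0x11
7: ✓ CMP  NZCV=1001
8: ✓ ADDLS  r1←0x66
9: ✓ SUBMI  r2←0xdb
10: · ADDCS

FIX = (r2, 0xdb)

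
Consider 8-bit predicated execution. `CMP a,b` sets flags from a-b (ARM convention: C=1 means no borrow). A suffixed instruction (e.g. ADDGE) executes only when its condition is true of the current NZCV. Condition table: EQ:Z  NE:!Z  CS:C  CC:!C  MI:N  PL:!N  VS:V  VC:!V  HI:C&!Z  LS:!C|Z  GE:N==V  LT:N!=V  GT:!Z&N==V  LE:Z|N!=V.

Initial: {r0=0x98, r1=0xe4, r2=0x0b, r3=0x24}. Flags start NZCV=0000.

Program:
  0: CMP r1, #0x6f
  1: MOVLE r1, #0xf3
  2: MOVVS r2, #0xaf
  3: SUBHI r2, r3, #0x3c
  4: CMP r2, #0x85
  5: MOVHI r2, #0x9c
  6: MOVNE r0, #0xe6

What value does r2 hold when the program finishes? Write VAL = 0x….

[0] flags=0011 → (cmp)
[1] flags=0011 LE?T → r1=0xf3
[2] flags=0011 VS?T → r2=0xaf
[3] flags=0011 HI?T → r2=0xe8
[4] flags=0010 → (cmp)
[5] flags=0010 HI?T → r2=0x9c
[6] flags=0010 NE?T → r0=0xe6

VAL = 0x9c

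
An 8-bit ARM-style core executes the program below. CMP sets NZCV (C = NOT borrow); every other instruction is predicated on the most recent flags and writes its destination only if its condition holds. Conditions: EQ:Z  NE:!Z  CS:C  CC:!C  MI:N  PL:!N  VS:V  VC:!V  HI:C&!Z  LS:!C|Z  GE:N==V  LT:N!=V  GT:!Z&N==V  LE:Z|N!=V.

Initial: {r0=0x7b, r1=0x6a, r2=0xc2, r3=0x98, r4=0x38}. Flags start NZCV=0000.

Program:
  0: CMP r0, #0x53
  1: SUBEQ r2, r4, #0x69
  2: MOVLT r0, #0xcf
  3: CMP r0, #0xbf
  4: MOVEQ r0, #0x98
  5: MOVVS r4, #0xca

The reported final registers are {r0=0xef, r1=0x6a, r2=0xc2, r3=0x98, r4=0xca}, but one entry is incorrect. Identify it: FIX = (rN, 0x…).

FIX = (r0, 0x7b)

0: ✓ CMP  NZCV=0010
1: · SUBEQ
2: · MOVLT
3: ✓ CMP  NZCV=1001
4: · MOVEQ
5: ✓ MOVVS  r4←0xca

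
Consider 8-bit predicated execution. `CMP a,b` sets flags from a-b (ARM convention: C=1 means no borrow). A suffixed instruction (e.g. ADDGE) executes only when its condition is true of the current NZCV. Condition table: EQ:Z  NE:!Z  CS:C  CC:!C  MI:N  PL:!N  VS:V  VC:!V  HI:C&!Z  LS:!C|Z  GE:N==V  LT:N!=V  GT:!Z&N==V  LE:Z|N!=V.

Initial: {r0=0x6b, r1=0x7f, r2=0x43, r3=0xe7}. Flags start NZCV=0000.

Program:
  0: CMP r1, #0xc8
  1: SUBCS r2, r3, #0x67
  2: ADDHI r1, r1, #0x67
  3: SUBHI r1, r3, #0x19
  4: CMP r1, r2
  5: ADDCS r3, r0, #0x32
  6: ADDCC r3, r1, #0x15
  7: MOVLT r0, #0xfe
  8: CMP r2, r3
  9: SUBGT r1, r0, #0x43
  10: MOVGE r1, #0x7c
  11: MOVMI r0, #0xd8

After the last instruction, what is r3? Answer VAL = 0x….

0: ✓ CMP  NZCV=1001
1: · SUBCS
2: · ADDHI
3: · SUBHI
4: ✓ CMP  NZCV=0010
5: ✓ ADDCS  r3←0x9d
6: · ADDCC
7: · MOVLT
8: ✓ CMP  NZCV=1001
9: ✓ SUBGT  r1←0x28
10: ✓ MOVGE  r1←0x7c
11: ✓ MOVMI  r0←0xd8

VAL = 0x9d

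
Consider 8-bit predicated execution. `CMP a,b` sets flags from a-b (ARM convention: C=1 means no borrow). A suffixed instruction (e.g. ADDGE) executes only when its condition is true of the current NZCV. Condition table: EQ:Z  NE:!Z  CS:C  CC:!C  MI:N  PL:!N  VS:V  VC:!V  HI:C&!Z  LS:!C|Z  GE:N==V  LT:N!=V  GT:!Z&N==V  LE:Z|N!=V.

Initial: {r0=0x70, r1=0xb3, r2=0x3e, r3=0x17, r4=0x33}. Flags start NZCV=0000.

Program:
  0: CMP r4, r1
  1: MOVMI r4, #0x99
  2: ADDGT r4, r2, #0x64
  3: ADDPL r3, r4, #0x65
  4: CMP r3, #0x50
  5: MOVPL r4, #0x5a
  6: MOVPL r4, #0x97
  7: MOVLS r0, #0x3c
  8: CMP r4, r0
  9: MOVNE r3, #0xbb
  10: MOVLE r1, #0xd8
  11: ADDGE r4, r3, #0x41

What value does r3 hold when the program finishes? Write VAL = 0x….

VAL = 0xbb

0: ✓ CMP  NZCV=1001
1: ✓ MOVMI  r4←0x99
2: ✓ ADDGT  r4←0xa2
3: · ADDPL
4: ✓ CMP  NZCV=1000
5: · MOVPL
6: · MOVPL
7: ✓ MOVLS  r0←0x3c
8: ✓ CMP  NZCV=0011
9: ✓ MOVNE  r3←0xbb
10: ✓ MOVLE  r1←0xd8
11: · ADDGE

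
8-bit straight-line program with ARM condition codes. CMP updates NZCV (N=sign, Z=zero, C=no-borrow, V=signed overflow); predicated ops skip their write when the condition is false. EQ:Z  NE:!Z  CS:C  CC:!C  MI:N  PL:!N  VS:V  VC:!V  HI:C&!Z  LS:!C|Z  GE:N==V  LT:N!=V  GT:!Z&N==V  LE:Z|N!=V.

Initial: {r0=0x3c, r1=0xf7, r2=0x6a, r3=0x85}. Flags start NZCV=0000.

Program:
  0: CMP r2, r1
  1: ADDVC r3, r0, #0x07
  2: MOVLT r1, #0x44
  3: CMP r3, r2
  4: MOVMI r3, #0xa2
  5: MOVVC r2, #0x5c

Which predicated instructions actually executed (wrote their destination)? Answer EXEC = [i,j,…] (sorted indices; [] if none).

0: ✓ CMP  NZCV=0000
1: ✓ ADDVC  r3←0x43
2: · MOVLT
3: ✓ CMP  NZCV=1000
4: ✓ MOVMI  r3←0xa2
5: ✓ MOVVC  r2←0x5c

EXEC = [1,4,5]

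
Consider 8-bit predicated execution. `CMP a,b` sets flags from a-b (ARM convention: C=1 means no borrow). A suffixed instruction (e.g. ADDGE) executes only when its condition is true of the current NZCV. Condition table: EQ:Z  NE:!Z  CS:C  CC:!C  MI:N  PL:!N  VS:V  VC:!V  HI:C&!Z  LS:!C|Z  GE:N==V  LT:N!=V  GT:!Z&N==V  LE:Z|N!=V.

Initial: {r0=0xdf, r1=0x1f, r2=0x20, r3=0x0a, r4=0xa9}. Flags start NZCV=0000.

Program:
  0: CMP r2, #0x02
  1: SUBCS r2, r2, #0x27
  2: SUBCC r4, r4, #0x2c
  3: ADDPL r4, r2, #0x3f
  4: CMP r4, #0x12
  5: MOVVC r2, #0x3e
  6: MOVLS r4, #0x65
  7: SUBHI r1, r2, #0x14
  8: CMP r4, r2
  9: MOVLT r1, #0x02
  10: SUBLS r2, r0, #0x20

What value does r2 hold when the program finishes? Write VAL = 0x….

[0] flags=0010 → (cmp)
[1] flags=0010 CS?T → r2=0xf9
[2] flags=0010 CC?F → skip
[3] flags=0010 PL?T → r4=0x38
[4] flags=0010 → (cmp)
[5] flags=0010 VC?T → r2=0x3e
[6] flags=0010 LS?F → skip
[7] flags=0010 HI?T → r1=0x2a
[8] flags=1000 → (cmp)
[9] flags=1000 LT?T → r1=0x02
[10] flags=1000 LS?T → r2=0xbf

VAL = 0xbf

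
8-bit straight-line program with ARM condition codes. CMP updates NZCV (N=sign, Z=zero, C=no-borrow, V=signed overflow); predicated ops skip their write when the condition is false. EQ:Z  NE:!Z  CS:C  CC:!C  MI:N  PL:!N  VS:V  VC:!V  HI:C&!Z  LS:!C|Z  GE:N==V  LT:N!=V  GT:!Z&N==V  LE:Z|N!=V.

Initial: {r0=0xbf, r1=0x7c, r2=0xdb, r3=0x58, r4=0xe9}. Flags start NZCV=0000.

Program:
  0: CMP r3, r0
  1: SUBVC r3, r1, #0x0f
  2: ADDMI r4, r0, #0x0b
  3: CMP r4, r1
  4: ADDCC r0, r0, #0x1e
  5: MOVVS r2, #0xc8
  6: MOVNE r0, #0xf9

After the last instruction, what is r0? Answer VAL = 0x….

[0] flags=1001 → (cmp)
[1] flags=1001 VC?F → skip
[2] flags=1001 MI?T → r4=0xca
[3] flags=0011 → (cmp)
[4] flags=0011 CC?F → skip
[5] flags=0011 VS?T → r2=0xc8
[6] flags=0011 NE?T → r0=0xf9

VAL = 0xf9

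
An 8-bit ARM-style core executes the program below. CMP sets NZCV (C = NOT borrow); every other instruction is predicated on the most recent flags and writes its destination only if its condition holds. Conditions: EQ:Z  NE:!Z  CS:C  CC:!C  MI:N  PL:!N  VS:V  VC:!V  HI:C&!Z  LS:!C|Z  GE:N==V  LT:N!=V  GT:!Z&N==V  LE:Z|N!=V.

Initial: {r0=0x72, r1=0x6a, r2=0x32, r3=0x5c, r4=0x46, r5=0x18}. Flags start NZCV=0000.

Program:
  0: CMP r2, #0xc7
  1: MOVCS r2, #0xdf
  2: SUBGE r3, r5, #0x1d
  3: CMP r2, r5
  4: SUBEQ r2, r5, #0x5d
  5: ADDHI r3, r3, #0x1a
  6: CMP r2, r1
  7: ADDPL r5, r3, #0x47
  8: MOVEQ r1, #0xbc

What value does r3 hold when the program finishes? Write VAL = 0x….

[0] flags=0000 → (cmp)
[1] flags=0000 CS?F → skip
[2] flags=0000 GE?T → r3=0xfb
[3] flags=0010 → (cmp)
[4] flags=0010 EQ?F → skip
[5] flags=0010 HI?T → r3=0x15
[6] flags=1000 → (cmp)
[7] flags=1000 PL?F → skip
[8] flags=1000 EQ?F → skip

VAL = 0x15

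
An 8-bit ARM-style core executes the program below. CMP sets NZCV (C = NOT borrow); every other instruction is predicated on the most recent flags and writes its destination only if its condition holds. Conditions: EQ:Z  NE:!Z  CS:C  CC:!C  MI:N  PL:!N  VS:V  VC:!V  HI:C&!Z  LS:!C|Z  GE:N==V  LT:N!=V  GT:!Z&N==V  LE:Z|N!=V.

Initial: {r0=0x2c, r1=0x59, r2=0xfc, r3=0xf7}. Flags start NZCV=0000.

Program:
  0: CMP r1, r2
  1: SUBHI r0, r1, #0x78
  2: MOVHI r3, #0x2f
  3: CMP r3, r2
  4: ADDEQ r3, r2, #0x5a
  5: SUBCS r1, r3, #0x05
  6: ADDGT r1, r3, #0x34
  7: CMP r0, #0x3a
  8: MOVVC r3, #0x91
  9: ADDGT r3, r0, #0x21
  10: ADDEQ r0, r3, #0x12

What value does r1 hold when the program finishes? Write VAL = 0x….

0: ✓ CMP  NZCV=0000
1: · SUBHI
2: · MOVHI
3: ✓ CMP  NZCV=1000
4: · ADDEQ
5: · SUBCS
6: · ADDGT
7: ✓ CMP  NZCV=1000
8: ✓ MOVVC  r3←0x91
9: · ADDGT
10: · ADDEQ

VAL = 0x59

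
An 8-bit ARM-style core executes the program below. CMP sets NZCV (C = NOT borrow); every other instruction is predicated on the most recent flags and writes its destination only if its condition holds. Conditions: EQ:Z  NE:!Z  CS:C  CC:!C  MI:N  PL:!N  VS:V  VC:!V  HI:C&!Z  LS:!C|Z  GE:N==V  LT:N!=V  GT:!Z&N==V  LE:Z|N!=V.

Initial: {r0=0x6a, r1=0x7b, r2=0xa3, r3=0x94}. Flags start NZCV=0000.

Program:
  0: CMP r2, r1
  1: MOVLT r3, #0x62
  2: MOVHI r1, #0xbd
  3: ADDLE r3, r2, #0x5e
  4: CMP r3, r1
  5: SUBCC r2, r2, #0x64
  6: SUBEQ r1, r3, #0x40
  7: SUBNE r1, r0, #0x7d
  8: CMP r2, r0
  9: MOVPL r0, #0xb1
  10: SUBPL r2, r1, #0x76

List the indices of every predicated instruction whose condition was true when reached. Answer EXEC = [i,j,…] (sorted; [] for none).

0: ✓ CMP  NZCV=0011
1: ✓ MOVLT  r3←0x62
2: ✓ MOVHI  r1←0xbd
3: ✓ ADDLE  r3←0x01
4: ✓ CMP  NZCV=0000
5: ✓ SUBCC  r2←0x3f
6: · SUBEQ
7: ✓ SUBNE  r1←0xed
8: ✓ CMP  NZCV=1000
9: · MOVPL
10: · SUBPL

EXEC = [1,2,3,5,7]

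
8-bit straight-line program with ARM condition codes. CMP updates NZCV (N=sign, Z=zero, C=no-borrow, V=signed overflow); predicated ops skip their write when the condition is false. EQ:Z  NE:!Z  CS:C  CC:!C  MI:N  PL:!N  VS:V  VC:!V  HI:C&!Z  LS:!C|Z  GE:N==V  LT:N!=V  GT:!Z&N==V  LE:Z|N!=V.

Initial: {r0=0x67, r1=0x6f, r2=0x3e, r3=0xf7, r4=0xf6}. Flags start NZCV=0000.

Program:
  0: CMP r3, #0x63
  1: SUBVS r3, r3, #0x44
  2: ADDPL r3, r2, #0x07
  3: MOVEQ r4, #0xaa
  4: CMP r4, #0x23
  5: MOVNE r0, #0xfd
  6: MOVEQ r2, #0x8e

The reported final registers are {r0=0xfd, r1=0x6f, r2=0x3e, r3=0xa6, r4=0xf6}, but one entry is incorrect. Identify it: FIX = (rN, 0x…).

[0] flags=1010 → (cmp)
[1] flags=1010 VS?F → skip
[2] flags=1010 PL?F → skip
[3] flags=1010 EQ?F → skip
[4] flags=1010 → (cmp)
[5] flags=1010 NE?T → r0=0xfd
[6] flags=1010 EQ?F → skip

FIX = (r3, 0xf7)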